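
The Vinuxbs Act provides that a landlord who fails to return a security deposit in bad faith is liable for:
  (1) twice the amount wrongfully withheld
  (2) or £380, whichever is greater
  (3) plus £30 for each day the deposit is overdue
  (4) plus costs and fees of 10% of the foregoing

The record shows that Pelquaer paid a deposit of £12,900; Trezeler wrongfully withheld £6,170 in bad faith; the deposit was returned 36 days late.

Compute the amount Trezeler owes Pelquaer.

Doubled: 2 × £6,170 = £12,340
Minimum £380: £12,340 meets the minimum, no increase.
Late-return penalty: 36 × £30 = £1,080
Damages plus late penalty: £12,340 + £1,080 = £13,420
Costs and fees: 10% of £13,420 = £1,342
Total recovery: £13,420 + £1,342 = £14,762

£14,762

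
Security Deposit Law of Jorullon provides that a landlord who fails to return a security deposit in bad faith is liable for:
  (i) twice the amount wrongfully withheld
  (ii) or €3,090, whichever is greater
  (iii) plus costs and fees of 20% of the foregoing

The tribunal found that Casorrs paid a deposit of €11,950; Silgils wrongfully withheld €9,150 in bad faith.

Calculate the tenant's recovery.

Doubled: 2 × €9,150 = €18,300
Minimum €3,090: €18,300 meets the minimum, no increase.
Costs and fees: 20% of €18,300 = €3,660
Total recovery: €18,300 + €3,660 = €21,960

€21,960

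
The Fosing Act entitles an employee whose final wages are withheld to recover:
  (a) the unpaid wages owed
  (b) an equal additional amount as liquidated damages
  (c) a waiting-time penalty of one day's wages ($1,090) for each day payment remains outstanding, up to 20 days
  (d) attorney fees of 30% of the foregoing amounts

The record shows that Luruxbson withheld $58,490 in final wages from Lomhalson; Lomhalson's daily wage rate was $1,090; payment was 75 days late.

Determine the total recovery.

$180,414

Liquidated damages (equal amount): $58,490
Penalty days: min(75, 20) = 20
Waiting-time penalty: 20 × $1,090 = $21,800
Subtotal: $58,490 + $58,490 + $21,800 = $138,780
Attorney fees: 30% of $138,780 = $41,634
Total award: $138,780 + $41,634 = $180,414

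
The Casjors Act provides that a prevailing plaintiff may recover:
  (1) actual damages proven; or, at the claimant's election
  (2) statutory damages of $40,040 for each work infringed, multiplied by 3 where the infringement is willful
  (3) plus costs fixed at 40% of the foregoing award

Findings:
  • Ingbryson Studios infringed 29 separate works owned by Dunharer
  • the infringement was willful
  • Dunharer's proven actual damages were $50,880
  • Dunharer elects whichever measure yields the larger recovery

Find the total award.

$4,876,872

Statutory damages: 29 × $40,040 = $1,161,160
Trebled: 3 × $1,161,160 = $3,483,480
Greater of actual damages ($50,880) or enhanced statutory damages ($3,483,480): $3,483,480
Costs: 40% of $3,483,480 = $1,393,392
Award plus costs: $3,483,480 + $1,393,392 = $4,876,872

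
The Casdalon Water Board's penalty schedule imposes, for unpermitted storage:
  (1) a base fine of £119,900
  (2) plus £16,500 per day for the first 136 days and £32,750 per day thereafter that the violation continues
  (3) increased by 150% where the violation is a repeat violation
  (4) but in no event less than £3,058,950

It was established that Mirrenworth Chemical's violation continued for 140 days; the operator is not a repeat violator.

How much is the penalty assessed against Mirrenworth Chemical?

£3,058,950

First 136 days: 136 × £16,500 = £2,244,000
Remaining days: (140 − 136) × £32,750 = £131,000
Per-day component: £2,244,000 + £131,000 = £2,375,000
Base plus per-day: £119,900 + £2,375,000 = £2,494,900
The operator is not a repeat violator: no 150% increase.
Minimum £3,058,950: £2,494,900 is below the minimum → £3,058,950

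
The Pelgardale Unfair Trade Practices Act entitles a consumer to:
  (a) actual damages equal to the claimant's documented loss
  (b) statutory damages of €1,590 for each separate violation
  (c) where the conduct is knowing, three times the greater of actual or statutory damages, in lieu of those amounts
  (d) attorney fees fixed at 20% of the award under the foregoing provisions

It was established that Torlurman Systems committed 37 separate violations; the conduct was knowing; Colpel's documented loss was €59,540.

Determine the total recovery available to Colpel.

Statutory damages: 37 × €1,590 = €58,830
Greater of actual damages (€59,540) or statutory damages (€58,830): €59,540
Trebled: 3 × €59,540 = €178,620
Attorney fees: 20% of €178,620 = €35,724
Total recovery: €178,620 + €35,724 = €214,344

€214,344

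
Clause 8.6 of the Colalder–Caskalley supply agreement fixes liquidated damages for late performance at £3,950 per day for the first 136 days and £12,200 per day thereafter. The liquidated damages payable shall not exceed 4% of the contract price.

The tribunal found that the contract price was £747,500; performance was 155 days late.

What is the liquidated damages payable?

First 136 days: 136 × £3,950 = £537,200
Remaining days: (155 − 136) × £12,200 = £231,800
Accrued per-day damages: £537,200 + £231,800 = £769,000
Cap: 4% of £747,500 = £29,900
Cap at £29,900: £769,000 exceeds the cap → £29,900

£29,900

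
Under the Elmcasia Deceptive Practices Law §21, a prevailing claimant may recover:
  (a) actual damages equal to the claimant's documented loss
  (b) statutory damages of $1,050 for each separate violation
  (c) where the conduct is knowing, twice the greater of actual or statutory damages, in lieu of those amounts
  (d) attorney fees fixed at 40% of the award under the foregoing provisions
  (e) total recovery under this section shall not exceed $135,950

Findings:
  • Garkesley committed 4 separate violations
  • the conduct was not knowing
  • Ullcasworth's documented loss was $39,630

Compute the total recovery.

$61,362

Statutory damages: 4 × $1,050 = $4,200
Conduct not knowing: the in-lieu enhancement does not apply.
Actual plus statutory damages: $39,630 + $4,200 = $43,830
Attorney fees: 40% of $43,830 = $17,532
Total before cap: $43,830 + $17,532 = $61,362
Cap at $135,950: $61,362 is within the cap, no reduction.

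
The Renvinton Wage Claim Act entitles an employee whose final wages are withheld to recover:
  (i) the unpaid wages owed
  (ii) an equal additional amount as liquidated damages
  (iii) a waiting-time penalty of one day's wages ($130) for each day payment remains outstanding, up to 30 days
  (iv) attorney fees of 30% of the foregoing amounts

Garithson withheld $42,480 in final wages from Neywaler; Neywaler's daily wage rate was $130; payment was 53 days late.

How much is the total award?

Liquidated damages (equal amount): $42,480
Penalty days: min(53, 30) = 30
Waiting-time penalty: 30 × $130 = $3,900
Subtotal: $42,480 + $42,480 + $3,900 = $88,860
Attorney fees: 30% of $88,860 = $26,658
Total award: $88,860 + $26,658 = $115,518

$115,518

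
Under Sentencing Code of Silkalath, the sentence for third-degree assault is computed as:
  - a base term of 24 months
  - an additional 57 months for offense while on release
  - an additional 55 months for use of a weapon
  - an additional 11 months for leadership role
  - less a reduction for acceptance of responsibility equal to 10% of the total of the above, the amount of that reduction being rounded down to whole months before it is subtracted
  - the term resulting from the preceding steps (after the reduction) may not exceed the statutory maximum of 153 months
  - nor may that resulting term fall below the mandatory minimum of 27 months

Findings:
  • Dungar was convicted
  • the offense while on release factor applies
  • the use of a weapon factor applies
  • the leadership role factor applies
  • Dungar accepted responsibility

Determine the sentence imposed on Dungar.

133 months

Offense while on release enhancement: +57 months
Use of a weapon enhancement: +55 months
Leadership role enhancement: +11 months
Adjusted term: 24 months + 57 months + 55 months + 11 months = 147 months
Acceptance of responsibility reduction: 10% of 147 months = 14 months (rounded down)
After reduction: 147 − 14 = 133 months
Cap at 153 months: 133 months is within the cap, no reduction.
Minimum 27 months: 133 months meets the minimum, no increase.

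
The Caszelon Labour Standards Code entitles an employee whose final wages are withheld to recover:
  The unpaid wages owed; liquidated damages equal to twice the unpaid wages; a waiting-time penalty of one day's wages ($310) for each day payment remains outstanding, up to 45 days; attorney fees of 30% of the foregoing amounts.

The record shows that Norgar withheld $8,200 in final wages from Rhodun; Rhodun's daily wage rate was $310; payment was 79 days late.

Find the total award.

$50,115

Doubled: 2 × $8,200 = $16,400
Penalty days: min(79, 45) = 45
Waiting-time penalty: 45 × $310 = $13,950
Subtotal: $8,200 + $16,400 + $13,950 = $38,550
Attorney fees: 30% of $38,550 = $11,565
Total award: $38,550 + $11,565 = $50,115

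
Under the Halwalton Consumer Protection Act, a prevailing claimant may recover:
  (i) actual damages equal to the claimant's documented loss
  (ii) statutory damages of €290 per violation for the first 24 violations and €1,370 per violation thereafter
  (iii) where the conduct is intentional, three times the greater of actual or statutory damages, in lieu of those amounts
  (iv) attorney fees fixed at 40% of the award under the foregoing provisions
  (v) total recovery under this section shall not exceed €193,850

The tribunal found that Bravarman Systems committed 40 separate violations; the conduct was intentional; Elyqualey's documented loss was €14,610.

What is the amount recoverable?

First 24 violations: 24 × €290 = €6,960
Remaining violations: (40 − 24) × €1,370 = €21,920
Statutory damages: €6,960 + €21,920 = €28,880
Greater of actual damages (€14,610) or statutory damages (€28,880): €28,880
Trebled: 3 × €28,880 = €86,640
Attorney fees: 40% of €86,640 = €34,656
Total before cap: €86,640 + €34,656 = €121,296
Cap at €193,850: €121,296 is within the cap, no reduction.

€121,296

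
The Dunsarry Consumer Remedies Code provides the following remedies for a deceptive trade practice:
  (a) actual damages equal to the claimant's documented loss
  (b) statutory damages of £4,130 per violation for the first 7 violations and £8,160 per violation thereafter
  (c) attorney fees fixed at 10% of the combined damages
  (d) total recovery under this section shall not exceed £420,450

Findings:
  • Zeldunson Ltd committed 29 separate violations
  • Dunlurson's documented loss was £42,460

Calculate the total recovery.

£275,979

First 7 violations: 7 × £4,130 = £28,910
Remaining violations: (29 − 7) × £8,160 = £179,520
Statutory damages: £28,910 + £179,520 = £208,430
Combined damages: £42,460 + £208,430 = £250,890
Attorney fees: 10% of £250,890 = £25,089
Total before cap: £250,890 + £25,089 = £275,979
Cap at £420,450: £275,979 is within the cap, no reduction.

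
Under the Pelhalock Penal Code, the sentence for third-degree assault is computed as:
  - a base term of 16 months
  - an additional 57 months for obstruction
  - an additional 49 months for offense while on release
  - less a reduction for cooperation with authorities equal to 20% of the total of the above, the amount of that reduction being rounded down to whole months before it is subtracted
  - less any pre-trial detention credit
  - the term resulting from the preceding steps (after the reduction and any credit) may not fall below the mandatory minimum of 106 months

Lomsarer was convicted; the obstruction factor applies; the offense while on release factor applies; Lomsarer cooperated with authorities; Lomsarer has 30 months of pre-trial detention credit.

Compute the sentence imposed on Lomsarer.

Obstruction enhancement: +57 months
Offense while on release enhancement: +49 months
Adjusted term: 16 months + 57 months + 49 months = 122 months
Cooperation with authorities reduction: 20% of 122 months = 24 months (rounded down)
After reduction: 122 − 24 = 98 months
Less pre-trial detention credit: 98 months − 30 months = 68 months
Minimum 106 months: 68 months is below the minimum → 106 months

106 months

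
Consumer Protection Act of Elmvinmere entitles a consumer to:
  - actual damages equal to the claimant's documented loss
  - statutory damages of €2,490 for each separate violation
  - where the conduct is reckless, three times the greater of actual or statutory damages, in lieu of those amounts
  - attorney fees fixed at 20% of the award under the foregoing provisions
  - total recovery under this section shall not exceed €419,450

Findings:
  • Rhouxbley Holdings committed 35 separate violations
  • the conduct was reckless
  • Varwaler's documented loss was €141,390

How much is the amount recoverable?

Statutory damages: 35 × €2,490 = €87,150
Greater of actual damages (€141,390) or statutory damages (€87,150): €141,390
Trebled: 3 × €141,390 = €424,170
Attorney fees: 20% of €424,170 = €84,834
Total before cap: €424,170 + €84,834 = €509,004
Cap at €419,450: €509,004 exceeds the cap → €419,450

€419,450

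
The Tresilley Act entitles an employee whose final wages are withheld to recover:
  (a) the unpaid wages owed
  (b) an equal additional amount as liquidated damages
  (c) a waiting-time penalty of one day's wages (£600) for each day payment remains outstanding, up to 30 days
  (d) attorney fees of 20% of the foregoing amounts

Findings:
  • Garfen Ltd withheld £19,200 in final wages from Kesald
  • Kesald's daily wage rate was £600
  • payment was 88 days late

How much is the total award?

£67,680

Liquidated damages (equal amount): £19,200
Penalty days: min(88, 30) = 30
Waiting-time penalty: 30 × £600 = £18,000
Subtotal: £19,200 + £19,200 + £18,000 = £56,400
Attorney fees: 20% of £56,400 = £11,280
Total award: £56,400 + £11,280 = £67,680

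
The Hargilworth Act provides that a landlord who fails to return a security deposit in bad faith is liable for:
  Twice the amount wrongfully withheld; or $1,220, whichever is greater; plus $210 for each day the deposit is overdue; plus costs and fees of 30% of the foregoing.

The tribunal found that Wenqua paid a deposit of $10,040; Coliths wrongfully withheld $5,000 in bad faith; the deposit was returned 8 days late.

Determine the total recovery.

Doubled: 2 × $5,000 = $10,000
Minimum $1,220: $10,000 meets the minimum, no increase.
Late-return penalty: 8 × $210 = $1,680
Damages plus late penalty: $10,000 + $1,680 = $11,680
Costs and fees: 30% of $11,680 = $3,504
Total recovery: $11,680 + $3,504 = $15,184

$15,184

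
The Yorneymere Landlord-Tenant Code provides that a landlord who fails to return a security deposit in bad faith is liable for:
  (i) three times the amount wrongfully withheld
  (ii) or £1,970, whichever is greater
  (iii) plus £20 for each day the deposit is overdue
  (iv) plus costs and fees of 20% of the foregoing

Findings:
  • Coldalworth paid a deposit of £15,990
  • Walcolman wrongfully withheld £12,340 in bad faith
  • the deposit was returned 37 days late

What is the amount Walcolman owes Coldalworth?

£45,312

Trebled: 3 × £12,340 = £37,020
Minimum £1,970: £37,020 meets the minimum, no increase.
Late-return penalty: 37 × £20 = £740
Damages plus late penalty: £37,020 + £740 = £37,760
Costs and fees: 20% of £37,760 = £7,552
Total recovery: £37,760 + £7,552 = £45,312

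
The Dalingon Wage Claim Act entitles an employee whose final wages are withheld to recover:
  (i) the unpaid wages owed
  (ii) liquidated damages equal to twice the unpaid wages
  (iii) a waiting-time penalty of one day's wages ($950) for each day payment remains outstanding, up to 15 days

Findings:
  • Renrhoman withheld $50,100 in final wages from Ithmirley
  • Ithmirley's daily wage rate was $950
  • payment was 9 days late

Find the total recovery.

$158,850

Doubled: 2 × $50,100 = $100,200
Penalty days: min(9, 15) = 9
Waiting-time penalty: 9 × $950 = $8,550
Total award: $50,100 + $100,200 + $8,550 = $158,850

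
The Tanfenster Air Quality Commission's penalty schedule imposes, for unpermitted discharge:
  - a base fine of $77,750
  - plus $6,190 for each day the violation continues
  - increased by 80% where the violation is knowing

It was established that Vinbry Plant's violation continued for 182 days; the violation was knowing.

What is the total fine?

Per-day component: 182 × $6,190 = $1,126,580
Base plus per-day: $77,750 + $1,126,580 = $1,204,330
Enhancement: 80% of $1,204,330 = $963,464
Enhanced fine: $1,204,330 + $963,464 = $2,167,794

$2,167,794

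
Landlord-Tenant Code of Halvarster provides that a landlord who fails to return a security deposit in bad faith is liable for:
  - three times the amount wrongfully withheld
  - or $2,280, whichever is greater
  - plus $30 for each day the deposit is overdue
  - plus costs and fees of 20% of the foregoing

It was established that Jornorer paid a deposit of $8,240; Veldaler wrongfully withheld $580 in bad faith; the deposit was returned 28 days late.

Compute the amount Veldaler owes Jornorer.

Trebled: 3 × $580 = $1,740
Minimum $2,280: $1,740 is below the minimum → $2,280
Late-return penalty: 28 × $30 = $840
Damages plus late penalty: $2,280 + $840 = $3,120
Costs and fees: 20% of $3,120 = $624
Total recovery: $3,120 + $624 = $3,744

$3,744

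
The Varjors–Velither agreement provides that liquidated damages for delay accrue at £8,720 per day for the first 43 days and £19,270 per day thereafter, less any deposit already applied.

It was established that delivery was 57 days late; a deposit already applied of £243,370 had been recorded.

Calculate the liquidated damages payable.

First 43 days: 43 × £8,720 = £374,960
Remaining days: (57 − 43) × £19,270 = £269,780
Accrued per-day damages: £374,960 + £269,780 = £644,740
Less deposit already applied: £644,740 − £243,370 = £401,370

Liquidated damages: £401,370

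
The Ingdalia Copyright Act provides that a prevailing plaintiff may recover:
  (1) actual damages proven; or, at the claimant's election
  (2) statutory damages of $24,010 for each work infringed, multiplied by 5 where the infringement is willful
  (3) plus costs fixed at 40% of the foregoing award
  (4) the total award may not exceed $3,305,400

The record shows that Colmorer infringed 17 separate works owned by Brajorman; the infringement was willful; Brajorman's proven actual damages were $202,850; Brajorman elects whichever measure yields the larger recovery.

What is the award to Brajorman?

Award: $2,857,190

Statutory damages: 17 × $24,010 = $408,170
Multiplied by 5: 5 × $408,170 = $2,040,850
Greater of actual damages ($202,850) or enhanced statutory damages ($2,040,850): $2,040,850
Costs: 40% of $2,040,850 = $816,340
Award plus costs: $2,040,850 + $816,340 = $2,857,190
Cap at $3,305,400: $2,857,190 is within the cap, no reduction.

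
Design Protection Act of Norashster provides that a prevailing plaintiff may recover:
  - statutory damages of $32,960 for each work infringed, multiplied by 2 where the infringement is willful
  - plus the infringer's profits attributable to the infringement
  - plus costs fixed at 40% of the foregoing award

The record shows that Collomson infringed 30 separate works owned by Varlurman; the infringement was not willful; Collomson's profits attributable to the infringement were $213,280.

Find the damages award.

Statutory damages: 30 × $32,960 = $988,800
Infringement not willful: no ×2 enhancement.
Combined award: $988,800 + $213,280 = $1,202,080
Costs: 40% of $1,202,080 = $480,832
Award plus costs: $1,202,080 + $480,832 = $1,682,912

$1,682,912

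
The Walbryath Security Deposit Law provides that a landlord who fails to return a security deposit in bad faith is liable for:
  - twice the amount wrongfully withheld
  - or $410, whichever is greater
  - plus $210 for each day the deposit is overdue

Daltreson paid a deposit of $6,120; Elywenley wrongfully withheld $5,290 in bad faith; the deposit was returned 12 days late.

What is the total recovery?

Doubled: 2 × $5,290 = $10,580
Minimum $410: $10,580 meets the minimum, no increase.
Late-return penalty: 12 × $210 = $2,520
Damages plus late penalty: $10,580 + $2,520 = $13,100

Recovery: $13,100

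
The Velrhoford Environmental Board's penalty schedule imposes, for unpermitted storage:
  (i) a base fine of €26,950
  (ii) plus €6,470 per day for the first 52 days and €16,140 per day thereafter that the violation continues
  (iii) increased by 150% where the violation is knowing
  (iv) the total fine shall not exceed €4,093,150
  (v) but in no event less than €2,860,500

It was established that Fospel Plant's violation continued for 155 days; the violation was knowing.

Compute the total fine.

€4,093,150

First 52 days: 52 × €6,470 = €336,440
Remaining days: (155 − 52) × €16,140 = €1,662,420
Per-day component: €336,440 + €1,662,420 = €1,998,860
Base plus per-day: €26,950 + €1,998,860 = €2,025,810
Enhancement: 150% of €2,025,810 = €3,038,715
Enhanced fine: €2,025,810 + €3,038,715 = €5,064,525
Cap at €4,093,150: €5,064,525 exceeds the cap → €4,093,150
Minimum €2,860,500: €4,093,150 meets the minimum, no increase.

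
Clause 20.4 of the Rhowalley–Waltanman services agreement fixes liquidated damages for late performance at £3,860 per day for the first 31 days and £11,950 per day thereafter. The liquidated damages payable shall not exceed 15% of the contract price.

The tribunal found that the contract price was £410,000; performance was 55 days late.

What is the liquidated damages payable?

£61,500

First 31 days: 31 × £3,860 = £119,660
Remaining days: (55 − 31) × £11,950 = £286,800
Accrued per-day damages: £119,660 + £286,800 = £406,460
Cap: 15% of £410,000 = £61,500
Cap at £61,500: £406,460 exceeds the cap → £61,500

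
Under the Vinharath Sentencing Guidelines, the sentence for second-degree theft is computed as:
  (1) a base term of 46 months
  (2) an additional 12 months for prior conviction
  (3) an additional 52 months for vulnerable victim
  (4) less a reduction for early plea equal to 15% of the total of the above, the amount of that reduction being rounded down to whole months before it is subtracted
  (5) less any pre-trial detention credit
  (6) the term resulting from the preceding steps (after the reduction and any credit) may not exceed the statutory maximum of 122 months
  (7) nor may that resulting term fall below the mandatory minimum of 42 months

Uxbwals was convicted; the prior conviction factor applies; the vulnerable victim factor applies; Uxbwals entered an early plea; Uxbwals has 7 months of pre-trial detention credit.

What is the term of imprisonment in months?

87 months

Prior conviction enhancement: +12 months
Vulnerable victim enhancement: +52 months
Adjusted term: 46 months + 12 months + 52 months = 110 months
Early plea reduction: 15% of 110 months = 16 months (rounded down)
After reduction: 110 − 16 = 94 months
Less pre-trial detention credit: 94 months − 7 months = 87 months
Cap at 122 months: 87 months is within the cap, no reduction.
Minimum 42 months: 87 months meets the minimum, no increase.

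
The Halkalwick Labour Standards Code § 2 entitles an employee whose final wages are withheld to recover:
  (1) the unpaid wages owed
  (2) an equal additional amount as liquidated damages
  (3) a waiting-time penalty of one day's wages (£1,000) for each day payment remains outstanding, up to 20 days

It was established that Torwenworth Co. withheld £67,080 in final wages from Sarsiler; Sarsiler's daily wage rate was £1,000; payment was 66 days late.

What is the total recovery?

Liquidated damages (equal amount): £67,080
Penalty days: min(66, 20) = 20
Waiting-time penalty: 20 × £1,000 = £20,000
Total award: £67,080 + £67,080 + £20,000 = £154,160

£154,160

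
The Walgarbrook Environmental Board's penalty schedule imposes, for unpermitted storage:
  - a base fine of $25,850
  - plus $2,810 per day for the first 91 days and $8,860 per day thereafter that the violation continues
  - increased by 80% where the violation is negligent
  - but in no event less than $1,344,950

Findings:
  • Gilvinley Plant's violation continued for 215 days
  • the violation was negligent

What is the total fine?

$2,484,360

First 91 days: 91 × $2,810 = $255,710
Remaining days: (215 − 91) × $8,860 = $1,098,640
Per-day component: $255,710 + $1,098,640 = $1,354,350
Base plus per-day: $25,850 + $1,354,350 = $1,380,200
Enhancement: 80% of $1,380,200 = $1,104,160
Enhanced fine: $1,380,200 + $1,104,160 = $2,484,360
Minimum $1,344,950: $2,484,360 meets the minimum, no increase.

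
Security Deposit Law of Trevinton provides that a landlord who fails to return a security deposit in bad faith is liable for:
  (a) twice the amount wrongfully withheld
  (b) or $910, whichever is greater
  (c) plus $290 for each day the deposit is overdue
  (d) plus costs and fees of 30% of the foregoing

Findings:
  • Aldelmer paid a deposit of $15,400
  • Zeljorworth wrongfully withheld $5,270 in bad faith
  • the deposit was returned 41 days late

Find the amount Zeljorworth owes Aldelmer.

$29,159

Doubled: 2 × $5,270 = $10,540
Minimum $910: $10,540 meets the minimum, no increase.
Late-return penalty: 41 × $290 = $11,890
Damages plus late penalty: $10,540 + $11,890 = $22,430
Costs and fees: 30% of $22,430 = $6,729
Total recovery: $22,430 + $6,729 = $29,159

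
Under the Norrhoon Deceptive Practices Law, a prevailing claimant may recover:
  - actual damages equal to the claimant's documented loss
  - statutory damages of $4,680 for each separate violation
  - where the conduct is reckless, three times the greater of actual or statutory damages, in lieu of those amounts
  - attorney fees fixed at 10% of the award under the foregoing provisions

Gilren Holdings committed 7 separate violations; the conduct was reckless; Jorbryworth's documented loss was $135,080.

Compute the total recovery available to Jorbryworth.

$445,764

Statutory damages: 7 × $4,680 = $32,760
Greater of actual damages ($135,080) or statutory damages ($32,760): $135,080
Trebled: 3 × $135,080 = $405,240
Attorney fees: 10% of $405,240 = $40,524
Total recovery: $405,240 + $40,524 = $445,764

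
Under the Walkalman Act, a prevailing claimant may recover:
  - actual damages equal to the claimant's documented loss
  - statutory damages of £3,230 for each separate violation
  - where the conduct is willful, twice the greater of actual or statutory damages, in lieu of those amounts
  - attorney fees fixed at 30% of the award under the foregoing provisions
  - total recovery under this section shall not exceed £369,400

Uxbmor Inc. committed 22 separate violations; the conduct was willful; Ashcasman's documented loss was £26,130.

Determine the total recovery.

Statutory damages: 22 × £3,230 = £71,060
Greater of actual damages (£26,130) or statutory damages (£71,060): £71,060
Doubled: 2 × £71,060 = £142,120
Attorney fees: 30% of £142,120 = £42,636
Total before cap: £142,120 + £42,636 = £184,756
Cap at £369,400: £184,756 is within the cap, no reduction.

£184,756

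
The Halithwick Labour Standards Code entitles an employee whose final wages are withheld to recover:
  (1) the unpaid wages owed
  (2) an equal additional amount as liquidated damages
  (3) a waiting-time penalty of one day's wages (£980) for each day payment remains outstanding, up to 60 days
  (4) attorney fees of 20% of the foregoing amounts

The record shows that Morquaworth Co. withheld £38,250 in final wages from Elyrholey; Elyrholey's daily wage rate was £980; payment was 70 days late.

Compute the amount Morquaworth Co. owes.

Liquidated damages (equal amount): £38,250
Penalty days: min(70, 60) = 60
Waiting-time penalty: 60 × £980 = £58,800
Subtotal: £38,250 + £38,250 + £58,800 = £135,300
Attorney fees: 20% of £135,300 = £27,060
Total award: £135,300 + £27,060 = £162,360

£162,360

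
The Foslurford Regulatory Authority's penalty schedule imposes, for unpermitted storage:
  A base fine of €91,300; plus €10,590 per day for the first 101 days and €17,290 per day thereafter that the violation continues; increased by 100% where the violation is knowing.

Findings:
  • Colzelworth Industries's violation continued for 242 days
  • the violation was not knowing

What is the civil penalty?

First 101 days: 101 × €10,590 = €1,069,590
Remaining days: (242 − 101) × €17,290 = €2,437,890
Per-day component: €1,069,590 + €2,437,890 = €3,507,480
Base plus per-day: €91,300 + €3,507,480 = €3,598,780
The violation was not knowing: no 100% increase.

€3,598,780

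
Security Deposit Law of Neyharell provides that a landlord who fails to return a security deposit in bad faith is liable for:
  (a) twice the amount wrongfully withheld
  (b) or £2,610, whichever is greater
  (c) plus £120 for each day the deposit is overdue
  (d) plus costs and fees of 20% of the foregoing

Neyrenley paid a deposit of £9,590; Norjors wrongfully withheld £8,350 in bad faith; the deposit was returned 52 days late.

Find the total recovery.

Doubled: 2 × £8,350 = £16,700
Minimum £2,610: £16,700 meets the minimum, no increase.
Late-return penalty: 52 × £120 = £6,240
Damages plus late penalty: £16,700 + £6,240 = £22,940
Costs and fees: 20% of £22,940 = £4,588
Total recovery: £22,940 + £4,588 = £27,528

Recovery: £27,528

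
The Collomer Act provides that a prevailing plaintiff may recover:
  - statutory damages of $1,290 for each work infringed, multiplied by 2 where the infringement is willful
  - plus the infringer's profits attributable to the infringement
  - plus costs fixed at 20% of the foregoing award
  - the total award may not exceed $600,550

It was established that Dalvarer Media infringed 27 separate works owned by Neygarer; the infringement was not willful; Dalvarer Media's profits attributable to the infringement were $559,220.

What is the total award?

$600,550

Statutory damages: 27 × $1,290 = $34,830
Infringement not willful: no ×2 enhancement.
Combined award: $34,830 + $559,220 = $594,050
Costs: 20% of $594,050 = $118,810
Award plus costs: $594,050 + $118,810 = $712,860
Cap at $600,550: $712,860 exceeds the cap → $600,550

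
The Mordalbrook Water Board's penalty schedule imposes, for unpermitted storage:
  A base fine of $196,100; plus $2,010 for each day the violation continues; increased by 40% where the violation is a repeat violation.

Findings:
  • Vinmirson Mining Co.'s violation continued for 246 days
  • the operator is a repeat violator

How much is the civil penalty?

$966,784

Per-day component: 246 × $2,010 = $494,460
Base plus per-day: $196,100 + $494,460 = $690,560
Enhancement: 40% of $690,560 = $276,224
Enhanced fine: $690,560 + $276,224 = $966,784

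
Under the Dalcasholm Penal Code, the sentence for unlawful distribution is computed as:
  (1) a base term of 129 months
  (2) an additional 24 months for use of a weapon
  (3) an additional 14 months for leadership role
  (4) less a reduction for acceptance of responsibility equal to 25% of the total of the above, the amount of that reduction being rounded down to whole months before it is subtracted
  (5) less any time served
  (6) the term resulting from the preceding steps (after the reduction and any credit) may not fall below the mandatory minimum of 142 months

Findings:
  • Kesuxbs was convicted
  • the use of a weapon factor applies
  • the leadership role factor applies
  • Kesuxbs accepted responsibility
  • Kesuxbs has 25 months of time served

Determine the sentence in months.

Use of a weapon enhancement: +24 months
Leadership role enhancement: +14 months
Adjusted term: 129 months + 24 months + 14 months = 167 months
Acceptance of responsibility reduction: 25% of 167 months = 41 months (rounded down)
After reduction: 167 − 41 = 126 months
Less time served: 126 months − 25 months = 101 months
Minimum 142 months: 101 months is below the minimum → 142 months

142 months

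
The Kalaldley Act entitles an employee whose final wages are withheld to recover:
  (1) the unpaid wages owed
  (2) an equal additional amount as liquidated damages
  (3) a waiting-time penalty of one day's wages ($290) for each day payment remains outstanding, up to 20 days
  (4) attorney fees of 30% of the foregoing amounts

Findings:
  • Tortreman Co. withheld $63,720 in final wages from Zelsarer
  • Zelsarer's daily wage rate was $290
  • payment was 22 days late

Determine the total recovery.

Liquidated damages (equal amount): $63,720
Penalty days: min(22, 20) = 20
Waiting-time penalty: 20 × $290 = $5,800
Subtotal: $63,720 + $63,720 + $5,800 = $133,240
Attorney fees: 30% of $133,240 = $39,972
Total award: $133,240 + $39,972 = $173,212

$173,212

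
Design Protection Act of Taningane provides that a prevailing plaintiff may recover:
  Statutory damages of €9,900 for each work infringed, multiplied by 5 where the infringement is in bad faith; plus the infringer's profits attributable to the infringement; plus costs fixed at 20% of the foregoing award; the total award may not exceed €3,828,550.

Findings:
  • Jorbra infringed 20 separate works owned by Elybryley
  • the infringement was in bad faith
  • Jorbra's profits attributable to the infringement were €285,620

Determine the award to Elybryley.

€1,530,744

Statutory damages: 20 × €9,900 = €198,000
Multiplied by 5: 5 × €198,000 = €990,000
Combined award: €990,000 + €285,620 = €1,275,620
Costs: 20% of €1,275,620 = €255,124
Award plus costs: €1,275,620 + €255,124 = €1,530,744
Cap at €3,828,550: €1,530,744 is within the cap, no reduction.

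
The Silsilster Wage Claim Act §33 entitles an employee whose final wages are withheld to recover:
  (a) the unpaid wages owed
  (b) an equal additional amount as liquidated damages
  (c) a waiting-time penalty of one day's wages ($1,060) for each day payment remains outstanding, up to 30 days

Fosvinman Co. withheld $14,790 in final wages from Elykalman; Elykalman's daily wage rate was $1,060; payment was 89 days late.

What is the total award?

$61,380

Liquidated damages (equal amount): $14,790
Penalty days: min(89, 30) = 30
Waiting-time penalty: 30 × $1,060 = $31,800
Total award: $14,790 + $14,790 + $31,800 = $61,380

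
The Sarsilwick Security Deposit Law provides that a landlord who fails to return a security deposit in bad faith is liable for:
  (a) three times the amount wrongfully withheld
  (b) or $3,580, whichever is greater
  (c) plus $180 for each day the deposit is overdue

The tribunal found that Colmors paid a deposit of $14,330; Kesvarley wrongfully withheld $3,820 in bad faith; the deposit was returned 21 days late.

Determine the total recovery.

Trebled: 3 × $3,820 = $11,460
Minimum $3,580: $11,460 meets the minimum, no increase.
Late-return penalty: 21 × $180 = $3,780
Damages plus late penalty: $11,460 + $3,780 = $15,240

$15,240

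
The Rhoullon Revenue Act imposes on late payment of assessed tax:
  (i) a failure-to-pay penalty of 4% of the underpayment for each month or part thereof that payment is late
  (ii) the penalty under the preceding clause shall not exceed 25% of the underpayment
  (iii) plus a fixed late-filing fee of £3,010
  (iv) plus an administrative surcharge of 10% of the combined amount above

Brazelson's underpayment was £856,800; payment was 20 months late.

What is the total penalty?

Accrued rate: 4% × 20 = 80%, capped at 25% → 25%
Failure-to-pay penalty: 25% of £856,800 = £214,200
Penalty before surcharge: £214,200 + £3,010 = £217,210
Administrative surcharge: 10% of £217,210 = £21,721
Total penalty: £217,210 + £21,721 = £238,931

£238,931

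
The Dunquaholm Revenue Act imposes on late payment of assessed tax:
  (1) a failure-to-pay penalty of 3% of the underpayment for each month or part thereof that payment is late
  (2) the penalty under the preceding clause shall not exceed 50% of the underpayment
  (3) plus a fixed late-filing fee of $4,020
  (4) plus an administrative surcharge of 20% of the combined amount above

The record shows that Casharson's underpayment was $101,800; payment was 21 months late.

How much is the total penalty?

$65,904

Accrued rate: 3% × 21 = 63%, capped at 50% → 50%
Failure-to-pay penalty: 50% of $101,800 = $50,900
Penalty before surcharge: $50,900 + $4,020 = $54,920
Administrative surcharge: 20% of $54,920 = $10,984
Total penalty: $54,920 + $10,984 = $65,904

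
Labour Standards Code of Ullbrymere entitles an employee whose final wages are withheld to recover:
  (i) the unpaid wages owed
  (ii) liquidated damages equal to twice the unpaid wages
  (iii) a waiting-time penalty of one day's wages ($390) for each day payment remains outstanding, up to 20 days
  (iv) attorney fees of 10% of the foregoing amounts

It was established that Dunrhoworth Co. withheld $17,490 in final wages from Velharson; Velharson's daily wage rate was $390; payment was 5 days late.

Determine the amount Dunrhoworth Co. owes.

$59,862

Doubled: 2 × $17,490 = $34,980
Penalty days: min(5, 20) = 5
Waiting-time penalty: 5 × $390 = $1,950
Subtotal: $17,490 + $34,980 + $1,950 = $54,420
Attorney fees: 10% of $54,420 = $5,442
Total award: $54,420 + $5,442 = $59,862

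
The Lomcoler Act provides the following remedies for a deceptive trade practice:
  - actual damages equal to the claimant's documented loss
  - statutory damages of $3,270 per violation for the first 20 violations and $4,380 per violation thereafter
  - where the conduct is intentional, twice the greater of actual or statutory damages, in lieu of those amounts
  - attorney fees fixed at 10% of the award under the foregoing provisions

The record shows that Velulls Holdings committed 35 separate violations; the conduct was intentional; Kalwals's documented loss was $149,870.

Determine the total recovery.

$329,714

First 20 violations: 20 × $3,270 = $65,400
Remaining violations: (35 − 20) × $4,380 = $65,700
Statutory damages: $65,400 + $65,700 = $131,100
Greater of actual damages ($149,870) or statutory damages ($131,100): $149,870
Doubled: 2 × $149,870 = $299,740
Attorney fees: 10% of $299,740 = $29,974
Total recovery: $299,740 + $29,974 = $329,714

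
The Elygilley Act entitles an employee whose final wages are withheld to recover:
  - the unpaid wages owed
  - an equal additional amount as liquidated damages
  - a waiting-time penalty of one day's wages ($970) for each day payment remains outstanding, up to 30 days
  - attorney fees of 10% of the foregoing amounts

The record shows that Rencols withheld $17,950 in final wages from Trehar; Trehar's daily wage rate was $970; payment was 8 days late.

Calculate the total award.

$48,026

Liquidated damages (equal amount): $17,950
Penalty days: min(8, 30) = 8
Waiting-time penalty: 8 × $970 = $7,760
Subtotal: $17,950 + $17,950 + $7,760 = $43,660
Attorney fees: 10% of $43,660 = $4,366
Total award: $43,660 + $4,366 = $48,026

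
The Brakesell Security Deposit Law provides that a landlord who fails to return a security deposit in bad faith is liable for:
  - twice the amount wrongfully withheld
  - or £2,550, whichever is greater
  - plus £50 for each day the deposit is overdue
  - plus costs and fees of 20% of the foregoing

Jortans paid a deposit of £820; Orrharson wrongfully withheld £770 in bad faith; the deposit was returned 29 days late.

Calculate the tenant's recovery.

£4,800

Doubled: 2 × £770 = £1,540
Minimum £2,550: £1,540 is below the minimum → £2,550
Late-return penalty: 29 × £50 = £1,450
Damages plus late penalty: £2,550 + £1,450 = £4,000
Costs and fees: 20% of £4,000 = £800
Total recovery: £4,000 + £800 = £4,800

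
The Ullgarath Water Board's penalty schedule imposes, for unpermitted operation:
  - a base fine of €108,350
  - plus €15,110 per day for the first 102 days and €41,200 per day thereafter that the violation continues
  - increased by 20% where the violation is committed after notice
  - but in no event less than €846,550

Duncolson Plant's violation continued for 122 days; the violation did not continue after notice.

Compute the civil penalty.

€2,473,570

First 102 days: 102 × €15,110 = €1,541,220
Remaining days: (122 − 102) × €41,200 = €824,000
Per-day component: €1,541,220 + €824,000 = €2,365,220
Base plus per-day: €108,350 + €2,365,220 = €2,473,570
The violation did not continue after notice: no 20% increase.
Minimum €846,550: €2,473,570 meets the minimum, no increase.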